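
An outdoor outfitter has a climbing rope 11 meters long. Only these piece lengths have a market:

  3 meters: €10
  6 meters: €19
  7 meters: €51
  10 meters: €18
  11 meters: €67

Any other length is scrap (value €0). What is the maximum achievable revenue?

67

Let f[k] be the best obtainable value from length k. For each k, try every first piece i and keep the best of price[i] + f[k−i].
f[1] = 0
f[2] = 0
f[3] = 10
f[4] = 10
f[5] = 10
f[6] = max(10+10, 19+0) = 20
f[7] = max(10+10, 19+0, 51+0) = 51
f[8] = max(10+10, 19+0, 51+0) = 51
f[9] = max(10+20, 19+10, 51+0) = 51
f[10] = max(10+51, 19+10, 51+10, 18+0) = 61
f[11] = max(10+51, 19+10, 51+10, 18+0, 67+0) = 67
One optimal cutting: 11 → €67.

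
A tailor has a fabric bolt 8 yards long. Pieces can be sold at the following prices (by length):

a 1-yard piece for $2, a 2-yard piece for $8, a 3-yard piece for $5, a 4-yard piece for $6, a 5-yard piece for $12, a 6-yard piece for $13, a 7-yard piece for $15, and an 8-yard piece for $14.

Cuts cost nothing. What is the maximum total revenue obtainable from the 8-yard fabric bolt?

Let best[k] be the best obtainable value from length k. For each k, try every first piece i and keep the best of price[i] + best[k−i].
best[1] = 2
best[2] = 8
best[3] = 10  (first piece 1, then best[2]=8)
best[4] = 16  (first piece 2, then best[2]=8)
best[5] = 18  (first piece 1, then best[4]=16)
best[6] = 24  (first piece 2, then best[4]=16)
best[7] = 26  (first piece 1, then best[6]=24)
best[8] = 32  (first piece 2, then best[6]=24)
One optimal cutting: 2 + 2 + 2 + 2 → $8 + $8 + $8 + $8 = $32.

32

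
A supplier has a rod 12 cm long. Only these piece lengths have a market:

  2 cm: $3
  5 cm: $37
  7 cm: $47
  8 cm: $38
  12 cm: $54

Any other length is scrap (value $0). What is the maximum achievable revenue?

84

Consider every possible first cut. best[k] is the best of p[i]+best[k−i] over all sellable i≤k.
best[1] = 0
best[2] = 3
best[3] = 3
best[4] = 6  (first piece 2, then best[2]=3)
best[5] = 37
best[6] = 37
best[7] = 47
best[8] = 47
best[9] = 50  (first piece 2, then best[7]=47)
best[10] = 74  (first piece 5, then best[5]=37)
best[11] = 74
best[12] = 84  (first piece 5, then best[7]=47)
One optimal cutting: 7 + 5 → $84.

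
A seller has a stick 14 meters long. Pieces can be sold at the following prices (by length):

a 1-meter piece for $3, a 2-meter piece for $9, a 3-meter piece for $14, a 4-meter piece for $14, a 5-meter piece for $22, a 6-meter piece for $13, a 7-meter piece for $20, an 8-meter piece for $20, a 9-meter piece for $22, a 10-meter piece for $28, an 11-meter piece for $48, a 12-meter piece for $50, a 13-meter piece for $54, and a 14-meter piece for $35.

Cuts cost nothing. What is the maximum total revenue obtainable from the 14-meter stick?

Build R[k] bottom-up: R[k] = max over allowed piece i of (p[i] + R[k−i]).
R[1] = 3
R[2] = max(3+3, 9+0) = 9
R[3] = max(3+9, 9+3, 14+0) = 14
R[4] = max(3+14, 9+9, 14+3, 14+0) = 18
R[5] = max(3+18, 9+14, 14+9, 14+3, 22+0) = 23
R[6] = max(3+23, 9+18, 14+14, 14+9, 22+3, 13+0) = 28
R[7] = max(3+28, 9+23, 14+18, …, 13+3, 20+0) = 32
R[8] = max(3+32, 9+28, 14+23, …, 20+3, 20+0) = 37
R[9] = max(3+37, 9+32, 14+28, …, 20+3, 22+0) = 42
R[10] = max(3+42, 9+37, 14+32, …, 22+3, 28+0) = 46
R[11] = max(3+46, 9+42, 14+37, …, 28+3, 48+0) = 51
R[12] = max(3+51, 9+46, 14+42, …, 48+3, 50+0) = 56
R[13] = max(3+56, 9+51, 14+46, …, 50+3, 54+0) = 60
R[14] = max(3+60, 9+56, 14+51, …, 54+3, 35+0) = 65
One optimal cutting: 3 + 3 + 3 + 3 + 2 → $14 + $14 + $14 + $14 + $9 = $65.

65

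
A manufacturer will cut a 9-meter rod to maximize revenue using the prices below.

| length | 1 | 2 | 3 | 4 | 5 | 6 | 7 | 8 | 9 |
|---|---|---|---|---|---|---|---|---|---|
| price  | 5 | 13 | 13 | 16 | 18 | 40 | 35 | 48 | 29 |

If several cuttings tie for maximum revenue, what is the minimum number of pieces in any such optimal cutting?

Build r[k] bottom-up: r[k] = max over allowed piece i of (p[i] + r[k−i]).
r[1] = 5
r[2] = 13
r[3] = 18  (first piece 1, then r[2]=13)
r[4] = 26  (first piece 2, then r[2]=13)
r[5] = 31  (first piece 1, then r[4]=26)
r[6] = 40
r[7] = 45  (first piece 1, then r[6]=40)
r[8] = 53  (first piece 2, then r[6]=40)
r[9] = 58  (first piece 1, then r[8]=53)
Maximum revenue is €58.
Now minimize piece count subject to staying optimal: for each k, pieces[k] = 1 + min over i with p[i]+r[k−i]=r[k] of pieces[k−i].
pieces[6] = 1
pieces[7] = 2
pieces[8] = 2
pieces[9] = 3

3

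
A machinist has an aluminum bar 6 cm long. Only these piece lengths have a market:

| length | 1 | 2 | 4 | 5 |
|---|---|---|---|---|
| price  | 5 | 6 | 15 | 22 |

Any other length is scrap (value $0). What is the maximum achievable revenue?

Consider every possible first cut. best[k] is the best of p[i]+best[k−i] over all sellable i≤k.
best[1] = 5
best[2] = 10  (first piece 1, then best[1]=5)
best[3] = 15  (first piece 1, then best[2]=10)
best[4] = 20  (first piece 1, then best[3]=15)
best[5] = 25  (first piece 1, then best[4]=20)
best[6] = 30  (first piece 1, then best[5]=25)
One optimal cutting: 1 + 1 + 1 + 1 + 1 + 1 → $30.

30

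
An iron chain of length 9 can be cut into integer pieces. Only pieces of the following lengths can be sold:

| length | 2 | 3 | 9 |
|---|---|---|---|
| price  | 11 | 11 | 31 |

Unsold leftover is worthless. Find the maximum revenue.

44

Let best[k] be the best obtainable value from length k. For each k, try every first piece i and keep the best of price[i] + best[k−i].
best[1] = 0
best[2] = 11
best[3] = max(11+0, 11+0) = 11
best[4] = max(11+11, 11+0) = 22
best[5] = max(11+11, 11+11) = 22
best[6] = max(11+22, 11+11) = 33
best[7] = max(11+22, 11+22) = 33
best[8] = max(11+33, 11+22) = 44
best[9] = max(11+33, 11+33, 31+0) = 44
One optimal cutting: pieces 2 + 2 + 2 + 2 with 1 link of scrap → $44.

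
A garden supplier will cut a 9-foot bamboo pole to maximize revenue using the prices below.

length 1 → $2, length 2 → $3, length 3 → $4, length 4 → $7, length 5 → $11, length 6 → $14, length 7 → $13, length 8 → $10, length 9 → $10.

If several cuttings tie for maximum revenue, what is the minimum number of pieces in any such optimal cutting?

4

Build r[k] bottom-up: r[k] = max over allowed piece i of (p[i] + r[k−i]).
r[1] = 2
r[2] = max(2+2, 3+0) = 4
r[3] = max(2+4, 3+2, 4+0) = 6
r[4] = max(2+6, 3+4, 4+2, 7+0) = 8
r[5] = max(2+8, 3+6, 4+4, 7+2, 11+0) = 11
r[6] = max(2+11, 3+8, 4+6, 7+4, 11+2, 14+0) = 14
r[7] = max(2+14, 3+11, 4+8, …, 14+2, 13+0) = 16
r[8] = max(2+16, 3+14, 4+11, …, 13+2, 10+0) = 18
r[9] = max(2+18, 3+16, 4+14, …, 10+2, 10+0) = 20
Maximum revenue is $20.
Now minimize piece count subject to staying optimal: for each k, pieces[k] = 1 + min over i with p[i]+r[k−i]=r[k] of pieces[k−i].
pieces[6] = 1
pieces[7] = 2
pieces[8] = 3
pieces[9] = 4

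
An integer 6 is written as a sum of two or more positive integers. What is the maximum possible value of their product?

Define g[k] = max over 1≤i<k of i · max(k−i, g[k−i]); the inner max lets the remainder stay uncut if that's better.
g[2] = 1·max(1,0) = 1·1 = 1
g[3] = 1·max(2,1) = 1·2 = 2
g[4] = 2·max(2,1) = 2·2 = 4
g[5] = 2·max(3,2) = 2·3 = 6
g[6] = 3·max(3,2) = 3·3 = 9
One optimal split: 3 + 3; product 3·3 = 9.

9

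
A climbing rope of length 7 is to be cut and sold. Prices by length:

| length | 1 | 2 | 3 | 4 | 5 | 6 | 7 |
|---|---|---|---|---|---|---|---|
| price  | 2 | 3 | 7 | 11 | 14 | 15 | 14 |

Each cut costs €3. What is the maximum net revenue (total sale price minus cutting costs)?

15

Build r[k] bottom-up: r[k] = max over allowed piece i of (p[i] + r[k−i]) − 3 per cut.
r[1] = 2
r[2] = 3
r[3] = 7
r[4] = 11
r[5] = 14
r[6] = 15
r[7] = 15  (first piece 3, then r[4]=11)
One optimal plan: pieces 4 + 3 (1 cut) → €18 − €3 = €15.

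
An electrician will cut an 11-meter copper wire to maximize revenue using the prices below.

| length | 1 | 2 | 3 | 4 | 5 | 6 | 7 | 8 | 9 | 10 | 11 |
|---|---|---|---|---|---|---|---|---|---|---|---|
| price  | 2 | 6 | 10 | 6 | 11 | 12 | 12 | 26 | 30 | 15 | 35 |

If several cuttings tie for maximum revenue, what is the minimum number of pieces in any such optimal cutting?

2

Build r[k] bottom-up: r[k] = max over allowed piece i of (p[i] + r[k−i]).
r[1] = 2
r[2] = 6
r[3] = 10
r[4] = 12  (first piece 1, then r[3]=10)
r[5] = 16  (first piece 2, then r[3]=10)
r[6] = 20  (first piece 3, then r[3]=10)
r[7] = 22  (first piece 1, then r[6]=20)
r[8] = 26  (first piece 2, then r[6]=20)
r[9] = 30  (first piece 3, then r[6]=20)
r[10] = 32  (first piece 1, then r[9]=30)
r[11] = 36  (first piece 2, then r[9]=30)
Maximum revenue is €36.
Now minimize piece count subject to staying optimal: for each k, pieces[k] = 1 + min over i with p[i]+r[k−i]=r[k] of pieces[k−i].
pieces[8] = 1
pieces[9] = 1
pieces[10] = 2
pieces[11] = 2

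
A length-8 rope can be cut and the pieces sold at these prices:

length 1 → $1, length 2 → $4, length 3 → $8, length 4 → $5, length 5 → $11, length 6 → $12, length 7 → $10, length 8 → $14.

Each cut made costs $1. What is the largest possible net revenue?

Build net[k] bottom-up: net[k] = max over allowed piece i of (p[i] + net[k−i]) − 1 per cut.
net[1] = 1
net[2] = 4
net[3] = 8
net[4] = 8  (first piece 1, then net[3]=8)
net[5] = 11  (first piece 2, then net[3]=8)
net[6] = 15  (first piece 3, then net[3]=8)
net[7] = 15  (first piece 1, then net[6]=15)
net[8] = 18  (first piece 2, then net[6]=15)
One optimal plan: pieces 3 + 3 + 2 (2 cuts) → $20 − $2 = $18.

18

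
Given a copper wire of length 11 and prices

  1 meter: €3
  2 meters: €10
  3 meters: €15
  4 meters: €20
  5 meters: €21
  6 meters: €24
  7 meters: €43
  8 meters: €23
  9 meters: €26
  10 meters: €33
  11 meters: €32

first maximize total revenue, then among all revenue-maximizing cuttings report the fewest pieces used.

Build r[k] bottom-up: r[k] = max over allowed piece i of (p[i] + r[k−i]).
r[1] = 3
r[2] = 10
r[3] = 15
r[4] = 20  (first piece 2, then r[2]=10)
r[5] = 25  (first piece 2, then r[3]=15)
r[6] = 30  (first piece 2, then r[4]=20)
r[7] = 43
r[8] = 46  (first piece 1, then r[7]=43)
r[9] = 53  (first piece 2, then r[7]=43)
r[10] = 58  (first piece 3, then r[7]=43)
r[11] = 63  (first piece 2, then r[9]=53)
Maximum revenue is €63.
Now minimize piece count subject to staying optimal: for each k, pieces[k] = 1 + min over i with p[i]+r[k−i]=r[k] of pieces[k−i].
pieces[8] = 2
pieces[9] = 2
pieces[10] = 2
pieces[11] = 2

2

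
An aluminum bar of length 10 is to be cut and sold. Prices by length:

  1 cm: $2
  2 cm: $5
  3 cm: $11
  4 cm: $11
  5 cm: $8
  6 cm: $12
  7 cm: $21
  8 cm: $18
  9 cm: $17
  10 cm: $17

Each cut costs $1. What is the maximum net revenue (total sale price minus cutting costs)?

Let net[k] be the best obtainable value from length k. For each k, try every first piece i and keep the best of price[i] + net[k−i] minus the 1 cut fee when i<k.
net[1] = 2
net[2] = max(2+2-1, 5+0) = 5
net[3] = max(2+5-1, 5+2-1, 11+0) = 11
net[4] = max(2+11-1, 5+5-1, 11+2-1, 11+0) = 12
net[5] = max(2+12-1, 5+11-1, 11+5-1, 11+2-1, 8+0) = 15
net[6] = max(2+15-1, 5+12-1, 11+11-1, 11+5-1, 8+2-1, 12+0) = 21
net[7] = max(2+21-1, 5+15-1, 11+12-1, …, 12+2-1, 21+0) = 22
net[8] = max(2+22-1, 5+21-1, 11+15-1, …, 21+2-1, 18+0) = 25
net[9] = max(2+25-1, 5+22-1, 11+21-1, …, 18+2-1, 17+0) = 31
net[10] = max(2+31-1, 5+25-1, 11+22-1, …, 17+2-1, 17+0) = 32
One optimal plan: pieces 3 + 3 + 3 + 1 (3 cuts) → $35 − $3 = $32.

32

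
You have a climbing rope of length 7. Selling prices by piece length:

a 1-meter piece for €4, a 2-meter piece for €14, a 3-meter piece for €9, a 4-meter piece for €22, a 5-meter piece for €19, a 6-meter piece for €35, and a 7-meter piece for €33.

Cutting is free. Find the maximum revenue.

Consider every possible first cut. R[k] is the best of p[i]+R[k−i] over all sellable i≤k.
R[1] = 4
R[2] = 14
R[3] = 18  (first piece 1, then R[2]=14)
R[4] = 28  (first piece 2, then R[2]=14)
R[5] = 32  (first piece 1, then R[4]=28)
R[6] = 42  (first piece 2, then R[4]=28)
R[7] = 46  (first piece 1, then R[6]=42)
One optimal cutting: 2 + 2 + 2 + 1 → €14 + €14 + €14 + €4 = €46.

46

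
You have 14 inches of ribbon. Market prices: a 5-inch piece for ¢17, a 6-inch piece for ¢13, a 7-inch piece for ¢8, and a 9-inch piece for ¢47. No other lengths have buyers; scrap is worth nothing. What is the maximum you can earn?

Build f[k] bottom-up: f[k] = max over allowed piece i of (p[i] + f[k−i]).
f[1] = 0
f[2] = 0
f[3] = 0
f[4] = 0
f[5] = 17
f[6] = 17
f[7] = 17
f[8] = 17
f[9] = 47
f[10] = 47
f[11] = 47
f[12] = 47
f[13] = 47
f[14] = 64  (first piece 5, then f[9]=47)
One optimal cutting: 9 + 5 → ¢64.

64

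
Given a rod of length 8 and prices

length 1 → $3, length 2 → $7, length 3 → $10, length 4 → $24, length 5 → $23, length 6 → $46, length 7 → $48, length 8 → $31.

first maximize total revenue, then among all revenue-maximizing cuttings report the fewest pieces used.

Consider every possible first cut. r[k] is the best of p[i]+r[k−i] over all sellable i≤k.
r[1] = 3
r[2] = max(3+3, 7+0) = 7
r[3] = max(3+7, 7+3, 10+0) = 10
r[4] = max(3+10, 7+7, 10+3, 24+0) = 24
r[5] = max(3+24, 7+10, 10+7, 24+3, 23+0) = 27
r[6] = max(3+27, 7+24, 10+10, 24+7, 23+3, 46+0) = 46
r[7] = max(3+46, 7+27, 10+24, …, 46+3, 48+0) = 49
r[8] = max(3+49, 7+46, 10+27, …, 48+3, 31+0) = 53
Maximum revenue is $53.
Now minimize piece count subject to staying optimal: for each k, pieces[k] = 1 + min over i with p[i]+r[k−i]=r[k] of pieces[k−i].
pieces[5] = 2
pieces[6] = 1
pieces[7] = 2
pieces[8] = 2

2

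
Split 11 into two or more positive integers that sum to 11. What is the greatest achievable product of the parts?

54

Define P[k] = max over 1≤i<k of i · max(k−i, P[k−i]); the inner max lets the remainder stay uncut if that's better.
P[2] = 1·max(1,0) = 1·1 = 1
P[3] = 1·max(2,1) = 1·2 = 2
P[4] = 2·max(2,1) = 2·2 = 4
P[5] = 2·max(3,2) = 2·3 = 6
P[6] = 3·max(3,2) = 3·3 = 9
P[7] = 2·max(5,6) = 2·6 = 12
P[8] = 2·max(6,9) = 2·9 = 18
P[9] = 3·max(6,9) = 3·9 = 27
P[10] = 2·max(8,18) = 2·18 = 36
P[11] = 2·max(9,27) = 2·27 = 54
One optimal split: 3 + 3 + 3 + 2; product 3·3·3·2 = 54.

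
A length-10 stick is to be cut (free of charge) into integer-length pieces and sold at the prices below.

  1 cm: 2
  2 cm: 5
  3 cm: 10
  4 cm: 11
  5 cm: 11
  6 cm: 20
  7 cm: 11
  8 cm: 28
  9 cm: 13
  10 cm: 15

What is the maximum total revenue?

33

Build R[k] bottom-up: R[k] = max over allowed piece i of (p[i] + R[k−i]).
R[1] = 2
R[2] = 5
R[3] = 10
R[4] = 12  (first piece 1, then R[3]=10)
R[5] = 15  (first piece 2, then R[3]=10)
R[6] = 20  (first piece 3, then R[3]=10)
R[7] = 22  (first piece 1, then R[6]=20)
R[8] = 28
R[9] = 30  (first piece 1, then R[8]=28)
R[10] = 33  (first piece 2, then R[8]=28)
One optimal cutting: 8 + 2 → 28 + 5 = 33.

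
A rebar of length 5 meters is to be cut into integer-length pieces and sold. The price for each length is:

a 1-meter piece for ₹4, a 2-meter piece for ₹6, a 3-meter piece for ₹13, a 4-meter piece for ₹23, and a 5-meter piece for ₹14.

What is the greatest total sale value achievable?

Consider every possible first cut. v[k] is the best of p[i]+v[k−i] over all sellable i≤k.
v[1] = 4
v[2] = max(4+4, 6+0) = 8
v[3] = max(4+8, 6+4, 13+0) = 13
v[4] = max(4+13, 6+8, 13+4, 23+0) = 23
v[5] = max(4+23, 6+13, 13+8, 23+4, 14+0) = 27
One optimal cutting: 4 + 1 → ₹23 + ₹4 = ₹27.

27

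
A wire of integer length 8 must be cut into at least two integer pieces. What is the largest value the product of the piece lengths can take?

18

Let m[k] be the best product for length k (with at least one cut). For each first piece i, the rest contributes max(k−i, m[k−i]).
m[2] = 1*max(1,0) = 1*1 = 1
m[3] = max(1*2, 2*1) = 2
m[4] = max(1*3, 2*2, 3*1) = 4
m[5] = max(1*4, 2*3, 3*2, 4*1) = 6
m[6] = max(1*6, 2*4, 3*3, 4*2, 5*1) = 9
m[7] = max(1*9, 2*6, 3*4, 4*3, 5*2, 6*1) = 12
m[8] = max(1*12, 2*9, 3*6, …, 6*2, 7*1) = 18
One optimal split: 3 + 3 + 2; product 3*3*2 = 18.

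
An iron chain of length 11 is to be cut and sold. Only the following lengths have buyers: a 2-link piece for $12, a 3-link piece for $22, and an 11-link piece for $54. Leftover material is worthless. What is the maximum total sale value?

78

Let f[k] be the best obtainable value from length k. For each k, try every first piece i and keep the best of price[i] + f[k−i].
f[1] = 0
f[2] = 12
f[3] = 22
f[4] = 24  (first piece 2, then f[2]=12)
f[5] = 34  (first piece 2, then f[3]=22)
f[6] = 44  (first piece 3, then f[3]=22)
f[7] = 46  (first piece 2, then f[5]=34)
f[8] = 56  (first piece 2, then f[6]=44)
f[9] = 66  (first piece 3, then f[6]=44)
f[10] = 68  (first piece 2, then f[8]=56)
f[11] = 78  (first piece 2, then f[9]=66)
One optimal cutting: 3 + 3 + 3 + 2 → $78.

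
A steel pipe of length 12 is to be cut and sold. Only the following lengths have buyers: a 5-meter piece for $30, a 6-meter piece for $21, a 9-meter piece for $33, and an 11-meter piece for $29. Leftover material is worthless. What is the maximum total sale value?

60

Build best[k] bottom-up: best[k] = max over allowed piece i of (p[i] + best[k−i]).
best[1] = 0
best[2] = 0
best[3] = 0
best[4] = 0
best[5] = 30
best[6] = max(30+0, 21+0) = 30
best[7] = max(30+0, 21+0) = 30
best[8] = max(30+0, 21+0) = 30
best[9] = max(30+0, 21+0, 33+0) = 33
best[10] = max(30+30, 21+0, 33+0) = 60
best[11] = max(30+30, 21+30, 33+0, 29+0) = 60
best[12] = max(30+30, 21+30, 33+0, 29+0) = 60
One optimal cutting: pieces 5 + 5 with 2 meters of scrap → $60.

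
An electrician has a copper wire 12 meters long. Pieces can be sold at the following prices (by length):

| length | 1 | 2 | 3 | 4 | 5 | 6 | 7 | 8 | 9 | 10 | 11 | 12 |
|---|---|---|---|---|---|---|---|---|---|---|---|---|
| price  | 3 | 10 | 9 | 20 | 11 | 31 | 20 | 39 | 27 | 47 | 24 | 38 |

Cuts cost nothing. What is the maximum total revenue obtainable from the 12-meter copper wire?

62

Consider every possible first cut. r[k] is the best of p[i]+r[k−i] over all sellable i≤k.
r[1] = 3
r[2] = max(3+3, 10+0) = 10
r[3] = max(3+10, 10+3, 9+0) = 13
r[4] = max(3+13, 10+10, 9+3, 20+0) = 20
r[5] = max(3+20, 10+13, 9+10, 20+3, 11+0) = 23
r[6] = max(3+23, 10+20, 9+13, 20+10, 11+3, 31+0) = 31
r[7] = max(3+31, 10+23, 9+20, …, 31+3, 20+0) = 34
r[8] = max(3+34, 10+31, 9+23, …, 20+3, 39+0) = 41
r[9] = max(3+41, 10+34, 9+31, …, 39+3, 27+0) = 44
r[10] = max(3+44, 10+41, 9+34, …, 27+3, 47+0) = 51
r[11] = max(3+51, 10+44, 9+41, …, 47+3, 24+0) = 54
r[12] = max(3+54, 10+51, 9+44, …, 24+3, 38+0) = 62
One optimal cutting: 6 + 6 → €31 + €31 = €62.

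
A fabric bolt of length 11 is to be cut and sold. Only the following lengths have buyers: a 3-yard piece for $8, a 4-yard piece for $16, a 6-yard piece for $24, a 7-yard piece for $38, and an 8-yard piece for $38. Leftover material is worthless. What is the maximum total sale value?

54

Build best[k] bottom-up: best[k] = max over allowed piece i of (p[i] + best[k−i]).
best[1] = 0
best[2] = 0
best[3] = 8
best[4] = max(8+0, 16+0) = 16
best[5] = max(8+0, 16+0) = 16
best[6] = max(8+8, 16+0, 24+0) = 24
best[7] = max(8+16, 16+8, 24+0, 38+0) = 38
best[8] = max(8+16, 16+16, 24+0, 38+0, 38+0) = 38
best[9] = max(8+24, 16+16, 24+8, 38+0, 38+0) = 38
best[10] = max(8+38, 16+24, 24+16, 38+8, 38+0) = 46
best[11] = max(8+38, 16+38, 24+16, 38+16, 38+8) = 54
One optimal cutting: 7 + 4 → $54.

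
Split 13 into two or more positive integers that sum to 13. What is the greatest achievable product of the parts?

Let g[k] be the best product for length k (with at least one cut). For each first piece i, the rest contributes max(k−i, g[k−i]).
Small cases: g[2]=1, g[3]=2, g[4]=4, g[5]=6, g[6]=9.
g[7] = 2·max(5,6) = 2·6 = 12
g[8] = 2·max(6,9) = 2·9 = 18
g[9] = 3·max(6,9) = 3·9 = 27
g[10] = 2·max(8,18) = 2·18 = 36
g[11] = 2·max(9,27) = 2·27 = 54
g[12] = 3·max(9,27) = 3·27 = 81
g[13] = 2·max(11,54) = 2·54 = 108
One optimal split: 3 + 3 + 3 + 2 + 2; product 3·3·3·2·2 = 108.

108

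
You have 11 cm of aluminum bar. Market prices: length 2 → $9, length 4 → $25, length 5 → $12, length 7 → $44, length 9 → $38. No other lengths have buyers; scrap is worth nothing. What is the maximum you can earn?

69

Build f[k] bottom-up: f[k] = max over allowed piece i of (p[i] + f[k−i]).
f[1] = 0
f[2] = 9
f[3] = 9
f[4] = 25
f[5] = 25
f[6] = 34  (first piece 2, then f[4]=25)
f[7] = 44
f[8] = 50  (first piece 4, then f[4]=25)
f[9] = 53  (first piece 2, then f[7]=44)
f[10] = 59  (first piece 2, then f[8]=50)
f[11] = 69  (first piece 4, then f[7]=44)
One optimal cutting: 7 + 4 → $69.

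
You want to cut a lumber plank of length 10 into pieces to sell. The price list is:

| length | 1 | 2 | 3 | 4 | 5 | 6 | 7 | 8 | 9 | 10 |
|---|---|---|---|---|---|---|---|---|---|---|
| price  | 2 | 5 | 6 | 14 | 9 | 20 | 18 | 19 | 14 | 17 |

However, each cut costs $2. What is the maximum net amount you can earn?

32

Let r[k] be the best obtainable value from length k. For each k, try every first piece i and keep the best of price[i] + r[k−i] minus the 2 cut fee when i<k.
r[1] = 2
r[2] = max(2+2-2, 5+0) = 5
r[3] = max(2+5-2, 5+2-2, 6+0) = 6
r[4] = max(2+6-2, 5+5-2, 6+2-2, 14+0) = 14
r[5] = max(2+14-2, 5+6-2, 6+5-2, 14+2-2, 9+0) = 14
r[6] = max(2+14-2, 5+14-2, 6+6-2, 14+5-2, 9+2-2, 20+0) = 20
r[7] = max(2+20-2, 5+14-2, 6+14-2, …, 20+2-2, 18+0) = 20
r[8] = max(2+20-2, 5+20-2, 6+14-2, …, 18+2-2, 19+0) = 26
r[9] = max(2+26-2, 5+20-2, 6+20-2, …, 19+2-2, 14+0) = 26
r[10] = max(2+26-2, 5+26-2, 6+20-2, …, 14+2-2, 17+0) = 32
One optimal plan: pieces 6 + 4 (1 cut) → $34 − $2 = $32.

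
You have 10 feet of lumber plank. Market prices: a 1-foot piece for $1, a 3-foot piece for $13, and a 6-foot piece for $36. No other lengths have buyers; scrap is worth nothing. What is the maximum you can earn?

Consider every possible first cut. best[k] is the best of p[i]+best[k−i] over all sellable i≤k.
best[1] = 1
best[2] = 2  (first piece 1, then best[1]=1)
best[3] = max(1+2, 13+0) = 13
best[4] = max(1+13, 13+1) = 14
best[5] = max(1+14, 13+2) = 15
best[6] = max(1+15, 13+13, 36+0) = 36
best[7] = max(1+36, 13+14, 36+1) = 37
best[8] = max(1+37, 13+15, 36+2) = 38
best[9] = max(1+38, 13+36, 36+13) = 49
best[10] = max(1+49, 13+37, 36+14) = 50
One optimal cutting: 6 + 3 + 1 → $50.

50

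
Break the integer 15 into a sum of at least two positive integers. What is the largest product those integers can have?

Define m[k] = max over 1≤i<k of i · max(k−i, m[k−i]); the inner max lets the remainder stay uncut if that's better.
m[2] = 1×max(1,0) = 1×1 = 1
m[3] = 1×max(2,1) = 1×2 = 2
m[4] = 2×max(2,1) = 2×2 = 4
m[5] = 2×max(3,2) = 2×3 = 6
m[6] = 3×max(3,2) = 3×3 = 9
m[7] = 2×max(5,6) = 2×6 = 12
m[8] = 2×max(6,9) = 2×9 = 18
m[9] = 3×max(6,9) = 3×9 = 27
m[10] = 2×max(8,18) = 2×18 = 36
m[11] = 2×max(9,27) = 2×27 = 54
m[12] = 3×max(9,27) = 3×27 = 81
m[13] = 2×max(11,54) = 2×54 = 108
m[14] = 2×max(12,81) = 2×81 = 162
m[15] = 3×max(12,81) = 3×81 = 243
One optimal split: 3 + 3 + 3 + 3 + 3; product 3×3×3×3×3 = 243.

243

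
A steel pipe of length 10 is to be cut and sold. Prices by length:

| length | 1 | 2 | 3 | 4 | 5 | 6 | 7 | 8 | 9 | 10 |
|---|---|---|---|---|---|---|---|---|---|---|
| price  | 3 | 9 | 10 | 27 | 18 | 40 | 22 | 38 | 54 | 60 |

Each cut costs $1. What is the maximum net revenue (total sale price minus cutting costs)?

Let r[k] be the best obtainable value from length k. For each k, try every first piece i and keep the best of price[i] + r[k−i] minus the 1 cut fee when i<k.
r[1] = 3
r[2] = 9
r[3] = 11  (first piece 1, then r[2]=9)
r[4] = 27
r[5] = 29  (first piece 1, then r[4]=27)
r[6] = 40
r[7] = 42  (first piece 1, then r[6]=40)
r[8] = 53  (first piece 4, then r[4]=27)
r[9] = 55  (first piece 1, then r[8]=53)
r[10] = 66  (first piece 4, then r[6]=40)
One optimal plan: pieces 6 + 4 (1 cut) → $67 − $1 = $66.

66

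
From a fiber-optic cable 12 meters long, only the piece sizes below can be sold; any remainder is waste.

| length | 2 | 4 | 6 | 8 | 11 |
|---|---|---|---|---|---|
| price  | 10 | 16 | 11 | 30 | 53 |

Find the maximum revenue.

60

Consider every possible first cut. r[k] is the best of p[i]+r[k−i] over all sellable i≤k.
r[1] = 0
r[2] = 10
r[3] = 10
r[4] = 20  (first piece 2, then r[2]=10)
r[5] = 20
r[6] = 30  (first piece 2, then r[4]=20)
r[7] = 30
r[8] = 40  (first piece 2, then r[6]=30)
r[9] = 40
r[10] = 50  (first piece 2, then r[8]=40)
r[11] = 53
r[12] = 60  (first piece 2, then r[10]=50)
One optimal cutting: 2 + 2 + 2 + 2 + 2 + 2 → $60.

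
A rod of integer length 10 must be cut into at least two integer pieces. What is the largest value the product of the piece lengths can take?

36

Fill prod[k] for k=2..10: at each k try every first piece i and multiply by the better of (k−i) uncut or prod[k−i].
Small cases: prod[2]=1, prod[3]=2, prod[4]=4, prod[5]=6.
prod[6] = 3×max(3,2) = 3×3 = 9
prod[7] = 2×max(5,6) = 2×6 = 12
prod[8] = 2×max(6,9) = 2×9 = 18
prod[9] = 3×max(6,9) = 3×9 = 27
prod[10] = 2×max(8,18) = 2×18 = 36
One optimal split: 3 + 3 + 2 + 2; product 3×3×2×2 = 36.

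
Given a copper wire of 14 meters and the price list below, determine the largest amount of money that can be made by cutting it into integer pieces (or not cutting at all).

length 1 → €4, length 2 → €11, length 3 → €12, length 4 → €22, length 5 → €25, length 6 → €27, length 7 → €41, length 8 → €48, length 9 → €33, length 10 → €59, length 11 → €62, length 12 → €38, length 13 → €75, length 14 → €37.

82

Consider every possible first cut. R[k] is the best of p[i]+R[k−i] over all sellable i≤k.
R[1] = 4
R[2] = 11
R[3] = 15  (first piece 1, then R[2]=11)
R[4] = 22  (first piece 2, then R[2]=11)
R[5] = 26  (first piece 1, then R[4]=22)
R[6] = 33  (first piece 2, then R[4]=22)
R[7] = 41
R[8] = 48
R[9] = 52  (first piece 1, then R[8]=48)
R[10] = 59  (first piece 2, then R[8]=48)
R[11] = 63  (first piece 1, then R[10]=59)
R[12] = 70  (first piece 2, then R[10]=59)
R[13] = 75
R[14] = 82  (first piece 7, then R[7]=41)
One optimal cutting: 7 + 7 → €41 + €41 = €82.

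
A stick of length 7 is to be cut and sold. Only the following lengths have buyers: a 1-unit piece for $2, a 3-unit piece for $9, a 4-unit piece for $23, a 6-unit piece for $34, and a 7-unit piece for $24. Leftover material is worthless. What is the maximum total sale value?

36

Consider every possible first cut. r[k] is the best of p[i]+r[k−i] over all sellable i≤k.
r[1] = 2
r[2] = 4  (first piece 1, then r[1]=2)
r[3] = 9
r[4] = 23
r[5] = 25  (first piece 1, then r[4]=23)
r[6] = 34
r[7] = 36  (first piece 1, then r[6]=34)
One optimal cutting: 6 + 1 → $36.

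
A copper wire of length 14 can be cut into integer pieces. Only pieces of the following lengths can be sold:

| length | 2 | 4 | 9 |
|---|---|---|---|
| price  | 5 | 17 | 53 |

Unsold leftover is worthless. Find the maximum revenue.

Let r[k] be the best obtainable value from length k. For each k, try every first piece i and keep the best of price[i] + r[k−i].
r[1] = 0
r[2] = 5
r[3] = 5
r[4] = 17
r[5] = 17
r[6] = 22  (first piece 2, then r[4]=17)
r[7] = 22
r[8] = 34  (first piece 4, then r[4]=17)
r[9] = 53
r[10] = 53
r[11] = 58  (first piece 2, then r[9]=53)
r[12] = 58
r[13] = 70  (first piece 4, then r[9]=53)
r[14] = 70
One optimal cutting: pieces 9 + 4 with 1 meter of scrap → €70.

70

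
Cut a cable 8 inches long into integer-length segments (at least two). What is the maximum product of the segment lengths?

18

Define f[k] = max over 1≤i<k of i · max(k−i, f[k−i]); the inner max lets the remainder stay uncut if that's better.
f[2] = 1·max(1,0) = 1·1 = 1
f[3] = 1·max(2,1) = 1·2 = 2
f[4] = 2·max(2,1) = 2·2 = 4
f[5] = 2·max(3,2) = 2·3 = 6
f[6] = 3·max(3,2) = 3·3 = 9
f[7] = 2·max(5,6) = 2·6 = 12
f[8] = 2·max(6,9) = 2·9 = 18
One optimal split: 3 + 3 + 2; product 3·3·2 = 18.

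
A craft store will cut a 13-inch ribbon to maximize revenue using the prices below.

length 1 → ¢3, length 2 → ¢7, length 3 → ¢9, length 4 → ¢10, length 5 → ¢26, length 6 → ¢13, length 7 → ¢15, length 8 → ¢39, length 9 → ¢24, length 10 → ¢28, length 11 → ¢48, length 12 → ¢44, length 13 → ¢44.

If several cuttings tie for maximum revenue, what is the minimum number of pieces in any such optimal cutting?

Let r[k] be the best obtainable value from length k. For each k, try every first piece i and keep the best of price[i] + r[k−i].
r[1] = 3
r[2] = 7
r[3] = 10  (first piece 1, then r[2]=7)
r[4] = 14  (first piece 2, then r[2]=7)
r[5] = 26
r[6] = 29  (first piece 1, then r[5]=26)
r[7] = 33  (first piece 2, then r[5]=26)
r[8] = 39
r[9] = 42  (first piece 1, then r[8]=39)
r[10] = 52  (first piece 5, then r[5]=26)
r[11] = 55  (first piece 1, then r[10]=52)
r[12] = 59  (first piece 2, then r[10]=52)
r[13] = 65  (first piece 5, then r[8]=39)
Maximum revenue is ¢65.
Now minimize piece count subject to staying optimal: for each k, pieces[k] = 1 + min over i with p[i]+r[k−i]=r[k] of pieces[k−i].
pieces[10] = 2
pieces[11] = 3
pieces[12] = 3
pieces[13] = 2

2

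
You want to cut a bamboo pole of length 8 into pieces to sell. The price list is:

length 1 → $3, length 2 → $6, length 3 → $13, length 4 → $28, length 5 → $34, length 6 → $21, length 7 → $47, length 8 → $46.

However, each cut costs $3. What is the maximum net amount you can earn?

53

Consider every possible first cut. v[k] is the best of p[i]+v[k−i] over all sellable i≤k, charging 3 whenever i<k.
v[1] = 3
v[2] = max(3+3-3, 6+0) = 6
v[3] = max(3+6-3, 6+3-3, 13+0) = 13
v[4] = max(3+13-3, 6+6-3, 13+3-3, 28+0) = 28
v[5] = max(3+28-3, 6+13-3, 13+6-3, 28+3-3, 34+0) = 34
v[6] = max(3+34-3, 6+28-3, 13+13-3, 28+6-3, 34+3-3, 21+0) = 34
v[7] = max(3+34-3, 6+34-3, 13+28-3, …, 21+3-3, 47+0) = 47
v[8] = max(3+47-3, 6+34-3, 13+34-3, …, 47+3-3, 46+0) = 53
One optimal plan: pieces 4 + 4 (1 cut) → $56 − $3 = $53.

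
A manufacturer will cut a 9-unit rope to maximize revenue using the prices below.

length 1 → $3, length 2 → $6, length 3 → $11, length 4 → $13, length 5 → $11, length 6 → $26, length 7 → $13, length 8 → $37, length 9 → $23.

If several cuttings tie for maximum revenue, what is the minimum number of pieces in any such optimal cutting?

Build r[k] bottom-up: r[k] = max over allowed piece i of (p[i] + r[k−i]).
r[1] = 3
r[2] = max(3+3, 6+0) = 6
r[3] = max(3+6, 6+3, 11+0) = 11
r[4] = max(3+11, 6+6, 11+3, 13+0) = 14
r[5] = max(3+14, 6+11, 11+6, 13+3, 11+0) = 17
r[6] = max(3+17, 6+14, 11+11, 13+6, 11+3, 26+0) = 26
r[7] = max(3+26, 6+17, 11+14, …, 26+3, 13+0) = 29
r[8] = max(3+29, 6+26, 11+17, …, 13+3, 37+0) = 37
r[9] = max(3+37, 6+29, 11+26, …, 37+3, 23+0) = 40
Maximum revenue is $40.
Now minimize piece count subject to staying optimal: for each k, pieces[k] = 1 + min over i with p[i]+r[k−i]=r[k] of pieces[k−i].
pieces[6] = 1
pieces[7] = 2
pieces[8] = 1
pieces[9] = 2

2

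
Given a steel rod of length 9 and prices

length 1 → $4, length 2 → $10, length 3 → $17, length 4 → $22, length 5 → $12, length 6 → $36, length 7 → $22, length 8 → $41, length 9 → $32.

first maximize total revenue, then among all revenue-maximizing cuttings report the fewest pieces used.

2

Consider every possible first cut. r[k] is the best of p[i]+r[k−i] over all sellable i≤k.
r[1] = 4
r[2] = max(4+4, 10+0) = 10
r[3] = max(4+10, 10+4, 17+0) = 17
r[4] = max(4+17, 10+10, 17+4, 22+0) = 22
r[5] = max(4+22, 10+17, 17+10, 22+4, 12+0) = 27
r[6] = max(4+27, 10+22, 17+17, 22+10, 12+4, 36+0) = 36
r[7] = max(4+36, 10+27, 17+22, …, 36+4, 22+0) = 40
r[8] = max(4+40, 10+36, 17+27, …, 22+4, 41+0) = 46
r[9] = max(4+46, 10+40, 17+36, …, 41+4, 32+0) = 53
Maximum revenue is $53.
Now minimize piece count subject to staying optimal: for each k, pieces[k] = 1 + min over i with p[i]+r[k−i]=r[k] of pieces[k−i].
pieces[6] = 1
pieces[7] = 2
pieces[8] = 2
pieces[9] = 2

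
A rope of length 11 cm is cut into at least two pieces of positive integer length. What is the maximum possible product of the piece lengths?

54

Let m[k] be the best product for length k (with at least one cut). For each first piece i, the rest contributes max(k−i, m[k−i]).
m[2] = 1·max(1,0) = 1·1 = 1
m[3] = 1·max(2,1) = 1·2 = 2
m[4] = 2·max(2,1) = 2·2 = 4
m[5] = 2·max(3,2) = 2·3 = 6
m[6] = 3·max(3,2) = 3·3 = 9
m[7] = 2·max(5,6) = 2·6 = 12
m[8] = 2·max(6,9) = 2·9 = 18
m[9] = 3·max(6,9) = 3·9 = 27
m[10] = 2·max(8,18) = 2·18 = 36
m[11] = 2·max(9,27) = 2·27 = 54
One optimal split: 3 + 3 + 3 + 2; product 3·3·3·2 = 54.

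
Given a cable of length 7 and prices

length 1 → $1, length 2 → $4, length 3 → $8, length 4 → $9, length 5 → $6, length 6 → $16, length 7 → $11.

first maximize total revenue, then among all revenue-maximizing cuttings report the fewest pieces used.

2

Build r[k] bottom-up: r[k] = max over allowed piece i of (p[i] + r[k−i]).
r[1] = 1
r[2] = 4
r[3] = 8
r[4] = 9  (first piece 1, then r[3]=8)
r[5] = 12  (first piece 2, then r[3]=8)
r[6] = 16  (first piece 3, then r[3]=8)
r[7] = 17  (first piece 1, then r[6]=16)
Maximum revenue is $17.
Now minimize piece count subject to staying optimal: for each k, pieces[k] = 1 + min over i with p[i]+r[k−i]=r[k] of pieces[k−i].
pieces[4] = 1
pieces[5] = 2
pieces[6] = 1
pieces[7] = 2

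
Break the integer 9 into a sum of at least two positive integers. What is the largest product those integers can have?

27

Define prod[k] = max over 1≤i<k of i · max(k−i, prod[k−i]); the inner max lets the remainder stay uncut if that's better.
prod[2] = 1*max(1,0) = 1*1 = 1
prod[3] = max(1*2, 2*1) = 2
prod[4] = max(1*3, 2*2, 3*1) = 4
prod[5] = max(1*4, 2*3, 3*2, 4*1) = 6
prod[6] = max(1*6, 2*4, 3*3, 4*2, 5*1) = 9
prod[7] = max(1*9, 2*6, 3*4, 4*3, 5*2, 6*1) = 12
prod[8] = max(1*12, 2*9, 3*6, …, 6*2, 7*1) = 18
prod[9] = max(1*18, 2*12, 3*9, …, 7*2, 8*1) = 27
One optimal split: 3 + 3 + 3; product 3*3*3 = 27.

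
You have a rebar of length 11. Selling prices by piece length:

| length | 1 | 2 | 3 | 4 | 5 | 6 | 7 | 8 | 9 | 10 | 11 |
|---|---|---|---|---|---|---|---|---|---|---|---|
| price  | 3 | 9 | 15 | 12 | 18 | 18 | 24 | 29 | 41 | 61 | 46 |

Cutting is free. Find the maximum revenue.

Let R[k] be the best obtainable value from length k. For each k, try every first piece i and keep the best of price[i] + R[k−i].
R[1] = 3
R[2] = max(3+3, 9+0) = 9
R[3] = max(3+9, 9+3, 15+0) = 15
R[4] = max(3+15, 9+9, 15+3, 12+0) = 18
R[5] = max(3+18, 9+15, 15+9, 12+3, 18+0) = 24
R[6] = max(3+24, 9+18, 15+15, 12+9, 18+3, 18+0) = 30
R[7] = max(3+30, 9+24, 15+18, …, 18+3, 24+0) = 33
R[8] = max(3+33, 9+30, 15+24, …, 24+3, 29+0) = 39
R[9] = max(3+39, 9+33, 15+30, …, 29+3, 41+0) = 45
R[10] = max(3+45, 9+39, 15+33, …, 41+3, 61+0) = 61
R[11] = max(3+61, 9+45, 15+39, …, 61+3, 46+0) = 64
One optimal cutting: 10 + 1 → ₹61 + ₹3 = ₹64.

64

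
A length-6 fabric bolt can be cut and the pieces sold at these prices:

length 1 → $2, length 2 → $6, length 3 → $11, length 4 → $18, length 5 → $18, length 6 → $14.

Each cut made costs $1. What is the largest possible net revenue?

23

Build net[k] bottom-up: net[k] = max over allowed piece i of (p[i] + net[k−i]) − 1 per cut.
net[1] = 2
net[2] = 6
net[3] = 11
net[4] = 18
net[5] = 19  (first piece 1, then net[4]=18)
net[6] = 23  (first piece 2, then net[4]=18)
One optimal plan: pieces 4 + 2 (1 cut) → $24 − $1 = $23.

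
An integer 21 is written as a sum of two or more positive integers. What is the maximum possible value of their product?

Define g[k] = max over 1≤i<k of i · max(k−i, g[k−i]); the inner max lets the remainder stay uncut if that's better.
g[2] = 1×max(1,0) = 1×1 = 1
g[3] = max(1×2, 2×1) = 2
g[4] = max(1×3, 2×2, 3×1) = 4
g[5] = max(1×4, 2×3, 3×2, 4×1) = 6
g[6] = max(1×6, 2×4, 3×3, 4×2, 5×1) = 9
g[7] = max(1×9, 2×6, 3×4, 4×3, 5×2, 6×1) = 12
g[8] = max(1×12, 2×9, 3×6, …, 6×2, 7×1) = 18
g[9] = max(1×18, 2×12, 3×9, …, 7×2, 8×1) = 27
g[10] = max(1×27, 2×18, 3×12, …, 8×2, 9×1) = 36
g[11] = max(1×36, 2×27, 3×18, …, 9×2, 10×1) = 54
g[12] = max(1×54, 2×36, 3×27, …, 10×2, 11×1) = 81
g[13] = max(1×81, 2×54, 3×36, …, 11×2, 12×1) = 108
g[14] = max(1×108, 2×81, 3×54, …, 12×2, 13×1) = 162
g[15] = max(1×162, 2×108, 3×81, …, 13×2, 14×1) = 243
g[16] = max(1×243, 2×162, 3×108, …, 14×2, 15×1) = 324
g[17] = max(1×324, 2×243, 3×162, …, 15×2, 16×1) = 486
g[18] = max(1×486, 2×324, 3×243, …, 16×2, 17×1) = 729
g[19] = max(1×729, 2×486, 3×324, …, 17×2, 18×1) = 972
g[20] = max(1×972, 2×729, 3×486, …, 18×2, 19×1) = 1458
g[21] = max(1×1458, 2×972, 3×729, …, 19×2, 20×1) = 2187
One optimal split: 3 + 3 + 3 + 3 + 3 + 3 + 3; product 3×3×3×3×3×3×3 = 2187.

2187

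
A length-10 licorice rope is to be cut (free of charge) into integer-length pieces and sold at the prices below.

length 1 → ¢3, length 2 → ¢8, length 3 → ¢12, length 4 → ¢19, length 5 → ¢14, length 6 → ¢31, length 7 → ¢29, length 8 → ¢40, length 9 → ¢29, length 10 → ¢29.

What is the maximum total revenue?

50

Consider every possible first cut. v[k] is the best of p[i]+v[k−i] over all sellable i≤k.
v[1] = 3
v[2] = max(3+3, 8+0) = 8
v[3] = max(3+8, 8+3, 12+0) = 12
v[4] = max(3+12, 8+8, 12+3, 19+0) = 19
v[5] = max(3+19, 8+12, 12+8, 19+3, 14+0) = 22
v[6] = max(3+22, 8+19, 12+12, 19+8, 14+3, 31+0) = 31
v[7] = max(3+31, 8+22, 12+19, …, 31+3, 29+0) = 34
v[8] = max(3+34, 8+31, 12+22, …, 29+3, 40+0) = 40
v[9] = max(3+40, 8+34, 12+31, …, 40+3, 29+0) = 43
v[10] = max(3+43, 8+40, 12+34, …, 29+3, 29+0) = 50
One optimal cutting: 6 + 4 → ¢31 + ¢19 = ¢50.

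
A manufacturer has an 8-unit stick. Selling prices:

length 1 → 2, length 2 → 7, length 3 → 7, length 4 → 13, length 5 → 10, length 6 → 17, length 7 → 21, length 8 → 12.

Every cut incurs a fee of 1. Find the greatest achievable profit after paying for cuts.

Consider every possible first cut. r[k] is the best of p[i]+r[k−i] over all sellable i≤k, charging 1 whenever i<k.
r[1] = 2
r[2] = 7
r[3] = 8  (first piece 1, then r[2]=7)
r[4] = 13  (first piece 2, then r[2]=7)
r[5] = 14  (first piece 1, then r[4]=13)
r[6] = 19  (first piece 2, then r[4]=13)
r[7] = 21
r[8] = 25  (first piece 2, then r[6]=19)
One optimal plan: pieces 2 + 2 + 2 + 2 (3 cuts) → 28 − 3 = 25.

25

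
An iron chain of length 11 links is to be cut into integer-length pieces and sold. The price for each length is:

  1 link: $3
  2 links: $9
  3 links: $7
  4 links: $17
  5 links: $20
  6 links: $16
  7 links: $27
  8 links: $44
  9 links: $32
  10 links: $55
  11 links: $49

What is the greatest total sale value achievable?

Let best[k] be the best obtainable value from length k. For each k, try every first piece i and keep the best of price[i] + best[k−i].
best[1] = 3
best[2] = 9
best[3] = 12  (first piece 1, then best[2]=9)
best[4] = 18  (first piece 2, then best[2]=9)
best[5] = 21  (first piece 1, then best[4]=18)
best[6] = 27  (first piece 2, then best[4]=18)
best[7] = 30  (first piece 1, then best[6]=27)
best[8] = 44
best[9] = 47  (first piece 1, then best[8]=44)
best[10] = 55
best[11] = 58  (first piece 1, then best[10]=55)
One optimal cutting: 10 + 1 → $55 + $3 = $58.

58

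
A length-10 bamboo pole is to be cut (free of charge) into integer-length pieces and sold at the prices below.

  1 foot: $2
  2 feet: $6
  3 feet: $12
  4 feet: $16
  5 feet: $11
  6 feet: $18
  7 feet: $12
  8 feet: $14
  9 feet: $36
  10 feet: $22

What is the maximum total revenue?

Consider every possible first cut. v[k] is the best of p[i]+v[k−i] over all sellable i≤k.
v[1] = 2
v[2] = max(2+2, 6+0) = 6
v[3] = max(2+6, 6+2, 12+0) = 12
v[4] = max(2+12, 6+6, 12+2, 16+0) = 16
v[5] = max(2+16, 6+12, 12+6, 16+2, 11+0) = 18
v[6] = max(2+18, 6+16, 12+12, 16+6, 11+2, 18+0) = 24
v[7] = max(2+24, 6+18, 12+16, …, 18+2, 12+0) = 28
v[8] = max(2+28, 6+24, 12+18, …, 12+2, 14+0) = 32
v[9] = max(2+32, 6+28, 12+24, …, 14+2, 36+0) = 36
v[10] = max(2+36, 6+32, 12+28, …, 36+2, 22+0) = 40
One optimal cutting: 4 + 3 + 3 → $16 + $12 + $12 = $40.

40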